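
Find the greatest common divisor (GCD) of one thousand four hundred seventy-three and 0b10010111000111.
Convert one thousand four hundred seventy-three (English words) → 1×1000 + 4×100 + 73 = 1473 (decimal)
Convert 0b10010111000111 (binary) → 8192 + 1024 + 256 + 128 + 64 + 4 + 2 + 1 = 9671 (decimal)
Compute gcd(1473, 9671) = 1
1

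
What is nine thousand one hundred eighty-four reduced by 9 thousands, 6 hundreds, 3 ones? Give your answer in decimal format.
Convert nine thousand one hundred eighty-four (English words) → 9×1000 + 1×100 + 84 = 9184 (decimal)
Convert 9 thousands, 6 hundreds, 3 ones (place-value notation) → 9×1000 + 6×100 + 3 = 9603 (decimal)
Compute 9184 - 9603 = -419
-419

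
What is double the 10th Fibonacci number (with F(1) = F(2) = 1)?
The 10th Fibonacci number (with F(1) = F(2) = 1): 1, 1, 2, 3, 5, 8, 13, 21, 34, 55 → 55
Compute 55 × 2 = 110
110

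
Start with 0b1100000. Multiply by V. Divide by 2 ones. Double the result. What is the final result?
Convert 0b1100000 (binary) → 64 + 32 = 96 (decimal)
Start: 96
Convert V (Roman numeral) → 5 (decimal)
96 × 5 = 480
Convert 2 ones (place-value notation) → 2 (decimal)
480 ÷ 2 = 240
240 × 2 = 480
480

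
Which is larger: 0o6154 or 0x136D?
Convert 0o6154 (octal) → 6×512 + 1×64 + 5×8 + 4 = 3180 (decimal)
Convert 0x136D (hexadecimal) → 1×4096 + 3×256 + 6×16 + 13 = 4973 (decimal)
Compare 3180 vs 4973: larger = 4973
4973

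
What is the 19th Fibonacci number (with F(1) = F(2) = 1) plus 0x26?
The 19th Fibonacci number (with F(1) = F(2) = 1) = 4181
Convert 0x26 (hexadecimal) → 2×16 + 6 = 38 (decimal)
Compute 4181 + 38 = 4219
4219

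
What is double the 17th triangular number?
The 17th triangular number = 17×18/2 = 153
Compute 153 × 2 = 306
306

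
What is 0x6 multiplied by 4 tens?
Convert 0x6 (hexadecimal) → 6 (decimal)
Convert 4 tens (place-value notation) → 4×10 = 40 (decimal)
Compute 6 × 40 = 240
240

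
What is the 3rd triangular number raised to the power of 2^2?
Convert the 3rd triangular number (triangular index) → 3×4/2 = 6 (decimal)
Convert 2^2 (power) → 4 (decimal)
Compute 6 ^ 4 = 1296
1296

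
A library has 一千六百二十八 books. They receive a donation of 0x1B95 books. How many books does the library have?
Convert 一千六百二十八 (Chinese numeral) → 1×1000 + 6×100 + 2×10 + 8 = 1628 (decimal)
Convert 0x1B95 (hexadecimal) → 1×4096 + 11×256 + 9×16 + 5 = 7061 (decimal)
Compute 1628 + 7061 = 8689
8689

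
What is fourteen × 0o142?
Convert fourteen (English words) → 14 (decimal)
Convert 0o142 (octal) → 1×64 + 4×8 + 2 = 98 (decimal)
Compute 14 × 98 = 1372
1372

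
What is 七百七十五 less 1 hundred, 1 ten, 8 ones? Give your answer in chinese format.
Convert 七百七十五 (Chinese numeral) → 7×100 + 7×10 + 5 = 775 (decimal)
Convert 1 hundred, 1 ten, 8 ones (place-value notation) → 1×100 + 1×10 + 8 = 118 (decimal)
Compute 775 - 118 = 657
Convert 657 (decimal) → 657 = 6×100 + 5×10 + 7 → 六百五十七 (Chinese numeral)
六百五十七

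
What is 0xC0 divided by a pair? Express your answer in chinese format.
Convert 0xC0 (hexadecimal) → 12×16 = 192 (decimal)
Convert a pair (colloquial) → 2 (decimal)
Compute 192 ÷ 2 = 96
Convert 96 (decimal) → 96 = 9×10 + 6 → 九十六 (Chinese numeral)
九十六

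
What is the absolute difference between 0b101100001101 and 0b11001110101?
Convert 0b101100001101 (binary) → 2048 + 512 + 256 + 8 + 4 + 1 = 2829 (decimal)
Convert 0b11001110101 (binary) → 1024 + 512 + 64 + 32 + 16 + 4 + 1 = 1653 (decimal)
Compute |2829 - 1653| = 1176
1176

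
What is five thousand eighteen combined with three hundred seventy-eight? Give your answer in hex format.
Convert five thousand eighteen (English words) → 5×1000 + 18 = 5018 (decimal)
Convert three hundred seventy-eight (English words) → 3×100 + 78 = 378 (decimal)
Compute 5018 + 378 = 5396
Convert 5396 (decimal) → 5396 = 1×4096 + 5×256 + 1×16 + 4 → 0x1514 (hexadecimal)
0x1514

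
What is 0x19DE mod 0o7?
Convert 0x19DE (hexadecimal) → 1×4096 + 9×256 + 13×16 + 14 = 6622 (decimal)
Convert 0o7 (octal) → 7 (decimal)
Compute 6622 mod 7 = 0
0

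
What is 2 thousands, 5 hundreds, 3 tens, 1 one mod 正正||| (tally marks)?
Convert 2 thousands, 5 hundreds, 3 tens, 1 one (place-value notation) → 2×1000 + 5×100 + 3×10 + 1 = 2531 (decimal)
Convert 正正||| (tally marks) → 5 + 5 + 3 = 13 (decimal)
Compute 2531 mod 13 = 9
9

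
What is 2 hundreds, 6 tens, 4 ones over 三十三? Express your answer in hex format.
Convert 2 hundreds, 6 tens, 4 ones (place-value notation) → 2×100 + 6×10 + 4 = 264 (decimal)
Convert 三十三 (Chinese numeral) → 3×10 + 3 = 33 (decimal)
Compute 264 ÷ 33 = 8
Convert 8 (decimal) → 0x8 (hexadecimal)
0x8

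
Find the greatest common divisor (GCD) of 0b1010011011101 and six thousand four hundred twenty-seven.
Convert 0b1010011011101 (binary) → 4096 + 1024 + 128 + 64 + 16 + 8 + 4 + 1 = 5341 (decimal)
Convert six thousand four hundred twenty-seven (English words) → 6×1000 + 4×100 + 27 = 6427 (decimal)
Compute gcd(5341, 6427) = 1
1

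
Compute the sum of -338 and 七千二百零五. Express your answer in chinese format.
Convert 七千二百零五 (Chinese numeral) → 7×1000 + 2×100 + 5 = 7205 (decimal)
Compute -338 + 7205 = 6867
Convert 6867 (decimal) → 6867 = 6×1000 + 8×100 + 6×10 + 7 → 六千八百六十七 (Chinese numeral)
六千八百六十七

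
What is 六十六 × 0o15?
Convert 六十六 (Chinese numeral) → 6×10 + 6 = 66 (decimal)
Convert 0o15 (octal) → 1×8 + 5 = 13 (decimal)
Compute 66 × 13 = 858
858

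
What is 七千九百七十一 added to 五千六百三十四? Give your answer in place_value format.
Convert 七千九百七十一 (Chinese numeral) → 7×1000 + 9×100 + 7×10 + 1 = 7971 (decimal)
Convert 五千六百三十四 (Chinese numeral) → 5×1000 + 6×100 + 3×10 + 4 = 5634 (decimal)
Compute 7971 + 5634 = 13605
Convert 13605 (decimal) → 13605 = 13×1000 + 6×100 + 5 → 13 thousands, 6 hundreds, 5 ones (place-value notation)
13 thousands, 6 hundreds, 5 ones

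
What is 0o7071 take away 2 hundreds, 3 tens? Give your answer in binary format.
Convert 0o7071 (octal) → 7×512 + 7×8 + 1 = 3641 (decimal)
Convert 2 hundreds, 3 tens (place-value notation) → 2×100 + 3×10 = 230 (decimal)
Compute 3641 - 230 = 3411
Convert 3411 (decimal) → 3411 = 2048 + 1024 + 256 + 64 + 16 + 2 + 1 → 0b110101010011 (binary)
0b110101010011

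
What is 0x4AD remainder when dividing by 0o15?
Convert 0x4AD (hexadecimal) → 4×256 + 10×16 + 13 = 1197 (decimal)
Convert 0o15 (octal) → 1×8 + 5 = 13 (decimal)
Compute 1197 mod 13 = 1
1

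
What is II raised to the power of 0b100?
Convert II (Roman numeral) → 1 + 1 = 2 (decimal)
Convert 0b100 (binary) → 4 (decimal)
Compute 2 ^ 4 = 16
16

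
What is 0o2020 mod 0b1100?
Convert 0o2020 (octal) → 2×512 + 2×8 = 1040 (decimal)
Convert 0b1100 (binary) → 8 + 4 = 12 (decimal)
Compute 1040 mod 12 = 8
8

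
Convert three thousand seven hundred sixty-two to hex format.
Convert three thousand seven hundred sixty-two (English words) → 3×1000 + 7×100 + 62 = 3762 (decimal)
Convert 3762 (decimal) → 3762 = 14×256 + 11×16 + 2 → 0xEB2 (hexadecimal)
0xEB2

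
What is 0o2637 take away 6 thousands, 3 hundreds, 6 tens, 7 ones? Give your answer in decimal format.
Convert 0o2637 (octal) → 2×512 + 6×64 + 3×8 + 7 = 1439 (decimal)
Convert 6 thousands, 3 hundreds, 6 tens, 7 ones (place-value notation) → 6×1000 + 3×100 + 6×10 + 7 = 6367 (decimal)
Compute 1439 - 6367 = -4928
-4928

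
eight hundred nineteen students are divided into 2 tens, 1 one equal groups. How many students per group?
Convert eight hundred nineteen (English words) → 8×100 + 19 = 819 (decimal)
Convert 2 tens, 1 one (place-value notation) → 2×10 + 1 = 21 (decimal)
Compute 819 ÷ 21 = 39
39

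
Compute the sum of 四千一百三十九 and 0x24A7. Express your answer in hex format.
Convert 四千一百三十九 (Chinese numeral) → 4×1000 + 1×100 + 3×10 + 9 = 4139 (decimal)
Convert 0x24A7 (hexadecimal) → 2×4096 + 4×256 + 10×16 + 7 = 9383 (decimal)
Compute 4139 + 9383 = 13522
Convert 13522 (decimal) → 13522 = 3×4096 + 4×256 + 13×16 + 2 → 0x34D2 (hexadecimal)
0x34D2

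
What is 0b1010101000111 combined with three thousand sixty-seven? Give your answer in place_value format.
Convert 0b1010101000111 (binary) → 4096 + 1024 + 256 + 64 + 4 + 2 + 1 = 5447 (decimal)
Convert three thousand sixty-seven (English words) → 3×1000 + 67 = 3067 (decimal)
Compute 5447 + 3067 = 8514
Convert 8514 (decimal) → 8514 = 8×1000 + 5×100 + 1×10 + 4 → 8 thousands, 5 hundreds, 1 ten, 4 ones (place-value notation)
8 thousands, 5 hundreds, 1 ten, 4 ones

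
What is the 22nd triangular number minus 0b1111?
The 22nd triangular number = 22×23/2 = 253
Convert 0b1111 (binary) → 8 + 4 + 2 + 1 = 15 (decimal)
Compute 253 - 15 = 238
238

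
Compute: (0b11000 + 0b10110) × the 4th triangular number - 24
Convert 0b11000 (binary) → 16 + 8 = 24 (decimal)
Convert 0b10110 (binary) → 16 + 4 + 2 = 22 (decimal)
Convert the 4th triangular number (triangular index) → 4×5/2 = 10 (decimal)
Expression in decimal: (24 + 22) × 10 - 24
Parentheses first: 24 + 22 = 46
Multiply: 46 × 10 = 460
Subtract: 460 - 24 = 436
436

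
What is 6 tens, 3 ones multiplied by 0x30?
Convert 6 tens, 3 ones (place-value notation) → 6×10 + 3 = 63 (decimal)
Convert 0x30 (hexadecimal) → 3×16 = 48 (decimal)
Compute 63 × 48 = 3024
3024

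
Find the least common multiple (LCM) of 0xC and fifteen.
Convert 0xC (hexadecimal) → 12 (decimal)
Convert fifteen (English words) → 15 (decimal)
Compute lcm(12, 15) = 60
60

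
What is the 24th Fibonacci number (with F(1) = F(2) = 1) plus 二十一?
The 24th Fibonacci number (with F(1) = F(2) = 1) = 46368
Convert 二十一 (Chinese numeral) → 2×10 + 1 = 21 (decimal)
Compute 46368 + 21 = 46389
46389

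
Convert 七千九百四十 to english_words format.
Convert 七千九百四十 (Chinese numeral) → 7×1000 + 9×100 + 4×10 = 7940 (decimal)
Convert 7940 (decimal) → 7940 = 7×1000 + 9×100 + 40 → seven thousand nine hundred forty (English words)
seven thousand nine hundred forty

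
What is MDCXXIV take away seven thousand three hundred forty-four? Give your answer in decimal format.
Convert MDCXXIV (Roman numeral) → 1000 + 500 + 100 + 10 + 10 + 4 = 1624 (decimal)
Convert seven thousand three hundred forty-four (English words) → 7×1000 + 3×100 + 44 = 7344 (decimal)
Compute 1624 - 7344 = -5720
-5720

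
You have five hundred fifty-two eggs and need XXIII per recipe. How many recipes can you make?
Convert five hundred fifty-two (English words) → 5×100 + 52 = 552 (decimal)
Convert XXIII (Roman numeral) → 10 + 10 + 1 + 1 + 1 = 23 (decimal)
Compute 552 ÷ 23 = 24
24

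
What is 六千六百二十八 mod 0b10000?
Convert 六千六百二十八 (Chinese numeral) → 6×1000 + 6×100 + 2×10 + 8 = 6628 (decimal)
Convert 0b10000 (binary) → 16 (decimal)
Compute 6628 mod 16 = 4
4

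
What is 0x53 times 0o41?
Convert 0x53 (hexadecimal) → 5×16 + 3 = 83 (decimal)
Convert 0o41 (octal) → 4×8 + 1 = 33 (decimal)
Compute 83 × 33 = 2739
2739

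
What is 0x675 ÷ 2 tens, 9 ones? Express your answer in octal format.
Convert 0x675 (hexadecimal) → 6×256 + 7×16 + 5 = 1653 (decimal)
Convert 2 tens, 9 ones (place-value notation) → 2×10 + 9 = 29 (decimal)
Compute 1653 ÷ 29 = 57
Convert 57 (decimal) → 57 = 7×8 + 1 → 0o71 (octal)
0o71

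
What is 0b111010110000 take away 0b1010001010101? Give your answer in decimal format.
Convert 0b111010110000 (binary) → 2048 + 1024 + 512 + 128 + 32 + 16 = 3760 (decimal)
Convert 0b1010001010101 (binary) → 4096 + 1024 + 64 + 16 + 4 + 1 = 5205 (decimal)
Compute 3760 - 5205 = -1445
-1445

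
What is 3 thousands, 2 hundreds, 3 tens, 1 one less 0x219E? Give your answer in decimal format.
Convert 3 thousands, 2 hundreds, 3 tens, 1 one (place-value notation) → 3×1000 + 2×100 + 3×10 + 1 = 3231 (decimal)
Convert 0x219E (hexadecimal) → 2×4096 + 1×256 + 9×16 + 14 = 8606 (decimal)
Compute 3231 - 8606 = -5375
-5375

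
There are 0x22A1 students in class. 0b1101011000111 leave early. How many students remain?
Convert 0x22A1 (hexadecimal) → 2×4096 + 2×256 + 10×16 + 1 = 8865 (decimal)
Convert 0b1101011000111 (binary) → 4096 + 2048 + 512 + 128 + 64 + 4 + 2 + 1 = 6855 (decimal)
Compute 8865 - 6855 = 2010
2010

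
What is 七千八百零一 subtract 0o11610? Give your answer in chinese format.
Convert 七千八百零一 (Chinese numeral) → 7×1000 + 8×100 + 1 = 7801 (decimal)
Convert 0o11610 (octal) → 1×4096 + 1×512 + 6×64 + 1×8 = 5000 (decimal)
Compute 7801 - 5000 = 2801
Convert 2801 (decimal) → 2801 = 2×1000 + 8×100 + 1 → 二千八百零一 (Chinese numeral)
二千八百零一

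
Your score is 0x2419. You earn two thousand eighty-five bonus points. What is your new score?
Convert 0x2419 (hexadecimal) → 2×4096 + 4×256 + 1×16 + 9 = 9241 (decimal)
Convert two thousand eighty-five (English words) → 2×1000 + 85 = 2085 (decimal)
Compute 9241 + 2085 = 11326
11326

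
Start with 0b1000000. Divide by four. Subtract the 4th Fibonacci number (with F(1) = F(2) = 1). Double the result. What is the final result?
Convert 0b1000000 (binary) → 64 (decimal)
Start: 64
Convert four (English words) → 4 (decimal)
64 ÷ 4 = 16
Convert the 4th Fibonacci number (with F(1) = F(2) = 1) (Fibonacci index) → 1, 1, 2, 3 → 3 (decimal)
16 - 3 = 13
13 × 2 = 26
26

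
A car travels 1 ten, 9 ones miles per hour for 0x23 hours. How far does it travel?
Convert 1 ten, 9 ones (place-value notation) → 1×10 + 9 = 19 (decimal)
Convert 0x23 (hexadecimal) → 2×16 + 3 = 35 (decimal)
Compute 19 × 35 = 665
665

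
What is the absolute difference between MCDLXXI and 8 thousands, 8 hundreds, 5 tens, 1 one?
Convert MCDLXXI (Roman numeral) → 1000 + 400 + 50 + 10 + 10 + 1 = 1471 (decimal)
Convert 8 thousands, 8 hundreds, 5 tens, 1 one (place-value notation) → 8×1000 + 8×100 + 5×10 + 1 = 8851 (decimal)
Compute |1471 - 8851| = 7380
7380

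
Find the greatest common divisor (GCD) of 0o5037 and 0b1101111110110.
Convert 0o5037 (octal) → 5×512 + 3×8 + 7 = 2591 (decimal)
Convert 0b1101111110110 (binary) → 4096 + 2048 + 512 + 256 + 128 + 64 + 32 + 16 + 4 + 2 = 7158 (decimal)
Compute gcd(2591, 7158) = 1
1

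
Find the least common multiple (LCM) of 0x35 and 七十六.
Convert 0x35 (hexadecimal) → 3×16 + 5 = 53 (decimal)
Convert 七十六 (Chinese numeral) → 7×10 + 6 = 76 (decimal)
Compute lcm(53, 76) = 4028
4028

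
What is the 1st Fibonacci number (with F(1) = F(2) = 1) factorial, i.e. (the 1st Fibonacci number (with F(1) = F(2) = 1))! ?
Convert the 1st Fibonacci number (with F(1) = F(2) = 1) (Fibonacci index) → 1 (decimal)
Compute 1! = 1
1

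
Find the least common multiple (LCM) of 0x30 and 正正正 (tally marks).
Convert 0x30 (hexadecimal) → 3×16 = 48 (decimal)
Convert 正正正 (tally marks) → 5 + 5 + 5 = 15 (decimal)
Compute lcm(48, 15) = 240
240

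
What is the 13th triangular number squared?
The 13th triangular number = 13×14/2 = 91
Compute 91² = 91 × 91 = 8281
8281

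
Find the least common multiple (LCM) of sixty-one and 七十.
Convert sixty-one (English words) → 61 (decimal)
Convert 七十 (Chinese numeral) → 7×10 = 70 (decimal)
Compute lcm(61, 70) = 4270
4270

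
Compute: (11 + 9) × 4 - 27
Parentheses first: 11 + 9 = 20
Multiply: 20 × 4 = 80
Subtract: 80 - 27 = 53
53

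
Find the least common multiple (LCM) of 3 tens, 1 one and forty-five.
Convert 3 tens, 1 one (place-value notation) → 3×10 + 1 = 31 (decimal)
Convert forty-five (English words) → 45 (decimal)
Compute lcm(31, 45) = 1395
1395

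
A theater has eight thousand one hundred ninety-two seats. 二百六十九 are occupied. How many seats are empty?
Convert eight thousand one hundred ninety-two (English words) → 8×1000 + 1×100 + 92 = 8192 (decimal)
Convert 二百六十九 (Chinese numeral) → 2×100 + 6×10 + 9 = 269 (decimal)
Compute 8192 - 269 = 7923
7923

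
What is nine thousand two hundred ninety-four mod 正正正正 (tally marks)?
Convert nine thousand two hundred ninety-four (English words) → 9×1000 + 2×100 + 94 = 9294 (decimal)
Convert 正正正正 (tally marks) → 5 + 5 + 5 + 5 = 20 (decimal)
Compute 9294 mod 20 = 14
14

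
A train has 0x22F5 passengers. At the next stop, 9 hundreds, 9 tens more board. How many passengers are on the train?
Convert 0x22F5 (hexadecimal) → 2×4096 + 2×256 + 15×16 + 5 = 8949 (decimal)
Convert 9 hundreds, 9 tens (place-value notation) → 9×100 + 9×10 = 990 (decimal)
Compute 8949 + 990 = 9939
9939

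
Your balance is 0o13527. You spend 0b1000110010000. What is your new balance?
Convert 0o13527 (octal) → 1×4096 + 3×512 + 5×64 + 2×8 + 7 = 5975 (decimal)
Convert 0b1000110010000 (binary) → 4096 + 256 + 128 + 16 = 4496 (decimal)
Compute 5975 - 4496 = 1479
1479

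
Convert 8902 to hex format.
Convert 8902 (decimal) → 8902 = 2×4096 + 2×256 + 12×16 + 6 → 0x22C6 (hexadecimal)
0x22C6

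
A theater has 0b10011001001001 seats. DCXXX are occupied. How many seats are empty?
Convert 0b10011001001001 (binary) → 8192 + 1024 + 512 + 64 + 8 + 1 = 9801 (decimal)
Convert DCXXX (Roman numeral) → 500 + 100 + 10 + 10 + 10 = 630 (decimal)
Compute 9801 - 630 = 9171
9171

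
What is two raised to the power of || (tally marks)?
Convert two (English words) → 2 (decimal)
Convert || (tally marks) → 2 (decimal)
Compute 2 ^ 2 = 4
4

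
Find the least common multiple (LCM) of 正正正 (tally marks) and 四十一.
Convert 正正正 (tally marks) → 5 + 5 + 5 = 15 (decimal)
Convert 四十一 (Chinese numeral) → 4×10 + 1 = 41 (decimal)
Compute lcm(15, 41) = 615
615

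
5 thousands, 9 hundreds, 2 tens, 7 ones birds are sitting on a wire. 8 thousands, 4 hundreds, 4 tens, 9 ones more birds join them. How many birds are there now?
Convert 5 thousands, 9 hundreds, 2 tens, 7 ones (place-value notation) → 5×1000 + 9×100 + 2×10 + 7 = 5927 (decimal)
Convert 8 thousands, 4 hundreds, 4 tens, 9 ones (place-value notation) → 8×1000 + 4×100 + 4×10 + 9 = 8449 (decimal)
Compute 5927 + 8449 = 14376
14376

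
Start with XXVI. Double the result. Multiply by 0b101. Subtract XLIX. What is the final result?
Convert XXVI (Roman numeral) → 10 + 10 + 5 + 1 = 26 (decimal)
Start: 26
26 × 2 = 52
Convert 0b101 (binary) → 4 + 1 = 5 (decimal)
52 × 5 = 260
Convert XLIX (Roman numeral) → 40 + 9 = 49 (decimal)
260 - 49 = 211
211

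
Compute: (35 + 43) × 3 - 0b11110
Convert 0b11110 (binary) → 16 + 8 + 4 + 2 = 30 (decimal)
Expression in decimal: (35 + 43) × 3 - 30
Parentheses first: 35 + 43 = 78
Multiply: 78 × 3 = 234
Subtract: 234 - 30 = 204
204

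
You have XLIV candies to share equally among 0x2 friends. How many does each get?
Convert XLIV (Roman numeral) → 40 + 4 = 44 (decimal)
Convert 0x2 (hexadecimal) → 2 (decimal)
Compute 44 ÷ 2 = 22
22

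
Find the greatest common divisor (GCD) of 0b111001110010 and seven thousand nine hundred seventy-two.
Convert 0b111001110010 (binary) → 2048 + 1024 + 512 + 64 + 32 + 16 + 2 = 3698 (decimal)
Convert seven thousand nine hundred seventy-two (English words) → 7×1000 + 9×100 + 72 = 7972 (decimal)
Compute gcd(3698, 7972) = 2
2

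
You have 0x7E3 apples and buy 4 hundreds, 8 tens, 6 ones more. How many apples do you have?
Convert 0x7E3 (hexadecimal) → 7×256 + 14×16 + 3 = 2019 (decimal)
Convert 4 hundreds, 8 tens, 6 ones (place-value notation) → 4×100 + 8×10 + 6 = 486 (decimal)
Compute 2019 + 486 = 2505
2505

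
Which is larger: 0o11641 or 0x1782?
Convert 0o11641 (octal) → 1×4096 + 1×512 + 6×64 + 4×8 + 1 = 5025 (decimal)
Convert 0x1782 (hexadecimal) → 1×4096 + 7×256 + 8×16 + 2 = 6018 (decimal)
Compare 5025 vs 6018: larger = 6018
6018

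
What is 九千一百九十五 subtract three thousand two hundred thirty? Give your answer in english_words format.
Convert 九千一百九十五 (Chinese numeral) → 9×1000 + 1×100 + 9×10 + 5 = 9195 (decimal)
Convert three thousand two hundred thirty (English words) → 3×1000 + 2×100 + 30 = 3230 (decimal)
Compute 9195 - 3230 = 5965
Convert 5965 (decimal) → 5965 = 5×1000 + 9×100 + 65 → five thousand nine hundred sixty-five (English words)
five thousand nine hundred sixty-five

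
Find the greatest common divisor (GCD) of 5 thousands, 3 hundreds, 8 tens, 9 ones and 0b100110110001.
Convert 5 thousands, 3 hundreds, 8 tens, 9 ones (place-value notation) → 5×1000 + 3×100 + 8×10 + 9 = 5389 (decimal)
Convert 0b100110110001 (binary) → 2048 + 256 + 128 + 32 + 16 + 1 = 2481 (decimal)
Compute gcd(5389, 2481) = 1
1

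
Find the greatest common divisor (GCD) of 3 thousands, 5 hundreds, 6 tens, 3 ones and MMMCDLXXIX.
Convert 3 thousands, 5 hundreds, 6 tens, 3 ones (place-value notation) → 3×1000 + 5×100 + 6×10 + 3 = 3563 (decimal)
Convert MMMCDLXXIX (Roman numeral) → 1000 + 1000 + 1000 + 400 + 50 + 10 + 10 + 9 = 3479 (decimal)
Compute gcd(3563, 3479) = 7
7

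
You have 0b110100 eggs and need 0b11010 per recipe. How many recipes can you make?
Convert 0b110100 (binary) → 32 + 16 + 4 = 52 (decimal)
Convert 0b11010 (binary) → 16 + 8 + 2 = 26 (decimal)
Compute 52 ÷ 26 = 2
2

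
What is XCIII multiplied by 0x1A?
Convert XCIII (Roman numeral) → 90 + 1 + 1 + 1 = 93 (decimal)
Convert 0x1A (hexadecimal) → 1×16 + 10 = 26 (decimal)
Compute 93 × 26 = 2418
2418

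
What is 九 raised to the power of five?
Convert 九 (Chinese numeral) → 9 (decimal)
Convert five (English words) → 5 (decimal)
Compute 9 ^ 5 = 59049
59049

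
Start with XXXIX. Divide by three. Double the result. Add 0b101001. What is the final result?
Convert XXXIX (Roman numeral) → 10 + 10 + 10 + 9 = 39 (decimal)
Start: 39
Convert three (English words) → 3 (decimal)
39 ÷ 3 = 13
13 × 2 = 26
Convert 0b101001 (binary) → 32 + 8 + 1 = 41 (decimal)
26 + 41 = 67
67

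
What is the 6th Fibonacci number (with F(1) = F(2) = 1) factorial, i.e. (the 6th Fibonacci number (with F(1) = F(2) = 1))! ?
Convert the 6th Fibonacci number (with F(1) = F(2) = 1) (Fibonacci index) → 1, 1, 2, 3, 5, 8 → 8 (decimal)
Compute 8! = 40320
40320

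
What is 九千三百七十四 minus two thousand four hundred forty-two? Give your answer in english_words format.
Convert 九千三百七十四 (Chinese numeral) → 9×1000 + 3×100 + 7×10 + 4 = 9374 (decimal)
Convert two thousand four hundred forty-two (English words) → 2×1000 + 4×100 + 42 = 2442 (decimal)
Compute 9374 - 2442 = 6932
Convert 6932 (decimal) → 6932 = 6×1000 + 9×100 + 32 → six thousand nine hundred thirty-two (English words)
six thousand nine hundred thirty-two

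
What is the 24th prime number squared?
The 24th prime number = 89
Compute 89² = 89 × 89 = 7921
7921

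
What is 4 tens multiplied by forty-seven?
Convert 4 tens (place-value notation) → 4×10 = 40 (decimal)
Convert forty-seven (English words) → 47 (decimal)
Compute 40 × 47 = 1880
1880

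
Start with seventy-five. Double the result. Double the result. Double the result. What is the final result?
Convert seventy-five (English words) → 75 (decimal)
Start: 75
75 × 2 = 150
150 × 2 = 300
300 × 2 = 600
600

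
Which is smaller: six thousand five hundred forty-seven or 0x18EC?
Convert six thousand five hundred forty-seven (English words) → 6×1000 + 5×100 + 47 = 6547 (decimal)
Convert 0x18EC (hexadecimal) → 1×4096 + 8×256 + 14×16 + 12 = 6380 (decimal)
Compare 6547 vs 6380: smaller = 6380
6380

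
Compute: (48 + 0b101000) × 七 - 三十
Convert 0b101000 (binary) → 32 + 8 = 40 (decimal)
Convert 七 (Chinese numeral) → 7 (decimal)
Convert 三十 (Chinese numeral) → 3×10 = 30 (decimal)
Expression in decimal: (48 + 40) × 7 - 30
Parentheses first: 48 + 40 = 88
Multiply: 88 × 7 = 616
Subtract: 616 - 30 = 586
586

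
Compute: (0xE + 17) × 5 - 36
Convert 0xE (hexadecimal) → 14 (decimal)
Expression in decimal: (14 + 17) × 5 - 36
Parentheses first: 14 + 17 = 31
Multiply: 31 × 5 = 155
Subtract: 155 - 36 = 119
119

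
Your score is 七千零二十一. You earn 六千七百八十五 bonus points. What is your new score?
Convert 七千零二十一 (Chinese numeral) → 7×1000 + 2×10 + 1 = 7021 (decimal)
Convert 六千七百八十五 (Chinese numeral) → 6×1000 + 7×100 + 8×10 + 5 = 6785 (decimal)
Compute 7021 + 6785 = 13806
13806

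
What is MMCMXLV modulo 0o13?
Convert MMCMXLV (Roman numeral) → 1000 + 1000 + 900 + 40 + 5 = 2945 (decimal)
Convert 0o13 (octal) → 1×8 + 3 = 11 (decimal)
Compute 2945 mod 11 = 8
8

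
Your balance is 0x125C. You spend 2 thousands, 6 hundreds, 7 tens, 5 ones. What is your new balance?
Convert 0x125C (hexadecimal) → 1×4096 + 2×256 + 5×16 + 12 = 4700 (decimal)
Convert 2 thousands, 6 hundreds, 7 tens, 5 ones (place-value notation) → 2×1000 + 6×100 + 7×10 + 5 = 2675 (decimal)
Compute 4700 - 2675 = 2025
2025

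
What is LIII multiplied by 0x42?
Convert LIII (Roman numeral) → 50 + 1 + 1 + 1 = 53 (decimal)
Convert 0x42 (hexadecimal) → 4×16 + 2 = 66 (decimal)
Compute 53 × 66 = 3498
3498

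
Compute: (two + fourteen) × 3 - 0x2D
Convert two (English words) → 2 (decimal)
Convert fourteen (English words) → 14 (decimal)
Convert 0x2D (hexadecimal) → 2×16 + 13 = 45 (decimal)
Expression in decimal: (2 + 14) × 3 - 45
Parentheses first: 2 + 14 = 16
Multiply: 16 × 3 = 48
Subtract: 48 - 45 = 3
3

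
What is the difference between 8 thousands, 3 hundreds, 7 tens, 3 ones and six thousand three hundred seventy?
Convert 8 thousands, 3 hundreds, 7 tens, 3 ones (place-value notation) → 8×1000 + 3×100 + 7×10 + 3 = 8373 (decimal)
Convert six thousand three hundred seventy (English words) → 6×1000 + 3×100 + 70 = 6370 (decimal)
Difference: |8373 - 6370| = 2003
2003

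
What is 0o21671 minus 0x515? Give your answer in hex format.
Convert 0o21671 (octal) → 2×4096 + 1×512 + 6×64 + 7×8 + 1 = 9145 (decimal)
Convert 0x515 (hexadecimal) → 5×256 + 1×16 + 5 = 1301 (decimal)
Compute 9145 - 1301 = 7844
Convert 7844 (decimal) → 7844 = 1×4096 + 14×256 + 10×16 + 4 → 0x1EA4 (hexadecimal)
0x1EA4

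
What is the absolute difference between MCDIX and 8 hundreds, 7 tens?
Convert MCDIX (Roman numeral) → 1000 + 400 + 9 = 1409 (decimal)
Convert 8 hundreds, 7 tens (place-value notation) → 8×100 + 7×10 = 870 (decimal)
Compute |1409 - 870| = 539
539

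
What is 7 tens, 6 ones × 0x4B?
Convert 7 tens, 6 ones (place-value notation) → 7×10 + 6 = 76 (decimal)
Convert 0x4B (hexadecimal) → 4×16 + 11 = 75 (decimal)
Compute 76 × 75 = 5700
5700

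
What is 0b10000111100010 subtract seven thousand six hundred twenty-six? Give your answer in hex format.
Convert 0b10000111100010 (binary) → 8192 + 256 + 128 + 64 + 32 + 2 = 8674 (decimal)
Convert seven thousand six hundred twenty-six (English words) → 7×1000 + 6×100 + 26 = 7626 (decimal)
Compute 8674 - 7626 = 1048
Convert 1048 (decimal) → 1048 = 4×256 + 1×16 + 8 → 0x418 (hexadecimal)
0x418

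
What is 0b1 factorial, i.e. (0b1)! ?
Convert 0b1 (binary) → 1 (decimal)
Compute 1! = 1
1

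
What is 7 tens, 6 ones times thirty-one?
Convert 7 tens, 6 ones (place-value notation) → 7×10 + 6 = 76 (decimal)
Convert thirty-one (English words) → 31 (decimal)
Compute 76 × 31 = 2356
2356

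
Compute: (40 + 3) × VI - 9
Convert VI (Roman numeral) → 5 + 1 = 6 (decimal)
Expression in decimal: (40 + 3) × 6 - 9
Parentheses first: 40 + 3 = 43
Multiply: 43 × 6 = 258
Subtract: 258 - 9 = 249
249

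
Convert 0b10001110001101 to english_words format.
Convert 0b10001110001101 (binary) → 8192 + 512 + 256 + 128 + 8 + 4 + 1 = 9101 (decimal)
Convert 9101 (decimal) → 9101 = 9×1000 + 1×100 + 1 → nine thousand one hundred one (English words)
nine thousand one hundred one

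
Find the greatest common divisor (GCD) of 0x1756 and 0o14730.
Convert 0x1756 (hexadecimal) → 1×4096 + 7×256 + 5×16 + 6 = 5974 (decimal)
Convert 0o14730 (octal) → 1×4096 + 4×512 + 7×64 + 3×8 = 6616 (decimal)
Compute gcd(5974, 6616) = 2
2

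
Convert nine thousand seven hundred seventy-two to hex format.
Convert nine thousand seven hundred seventy-two (English words) → 9×1000 + 7×100 + 72 = 9772 (decimal)
Convert 9772 (decimal) → 9772 = 2×4096 + 6×256 + 2×16 + 12 → 0x262C (hexadecimal)
0x262C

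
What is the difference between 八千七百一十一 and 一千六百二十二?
Convert 八千七百一十一 (Chinese numeral) → 8×1000 + 7×100 + 1×10 + 1 = 8711 (decimal)
Convert 一千六百二十二 (Chinese numeral) → 1×1000 + 6×100 + 2×10 + 2 = 1622 (decimal)
Difference: |8711 - 1622| = 7089
7089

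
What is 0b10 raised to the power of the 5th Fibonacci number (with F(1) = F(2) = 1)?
Convert 0b10 (binary) → 2 (decimal)
Convert the 5th Fibonacci number (with F(1) = F(2) = 1) (Fibonacci index) → 1, 1, 2, 3, 5 → 5 (decimal)
Compute 2 ^ 5 = 32
32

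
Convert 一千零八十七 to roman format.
Convert 一千零八十七 (Chinese numeral) → 1×1000 + 8×10 + 7 = 1087 (decimal)
Convert 1087 (decimal) → 1087 = 1000 + 50 + 10 + 10 + 10 + 5 + 1 + 1 → MLXXXVII (Roman numeral)
MLXXXVII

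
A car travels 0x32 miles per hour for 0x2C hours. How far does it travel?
Convert 0x32 (hexadecimal) → 3×16 + 2 = 50 (decimal)
Convert 0x2C (hexadecimal) → 2×16 + 12 = 44 (decimal)
Compute 50 × 44 = 2200
2200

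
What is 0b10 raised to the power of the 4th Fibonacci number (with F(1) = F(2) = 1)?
Convert 0b10 (binary) → 2 (decimal)
Convert the 4th Fibonacci number (with F(1) = F(2) = 1) (Fibonacci index) → 1, 1, 2, 3 → 3 (decimal)
Compute 2 ^ 3 = 8
8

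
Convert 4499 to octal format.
Convert 4499 (decimal) → 4499 = 1×4096 + 6×64 + 2×8 + 3 → 0o10623 (octal)
0o10623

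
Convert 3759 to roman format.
Convert 3759 (decimal) → 3759 = 1000 + 1000 + 1000 + 500 + 100 + 100 + 50 + 9 → MMMDCCLIX (Roman numeral)
MMMDCCLIX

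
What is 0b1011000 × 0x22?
Convert 0b1011000 (binary) → 64 + 16 + 8 = 88 (decimal)
Convert 0x22 (hexadecimal) → 2×16 + 2 = 34 (decimal)
Compute 88 × 34 = 2992
2992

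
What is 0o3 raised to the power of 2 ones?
Convert 0o3 (octal) → 3 (decimal)
Convert 2 ones (place-value notation) → 2 (decimal)
Compute 3 ^ 2 = 9
9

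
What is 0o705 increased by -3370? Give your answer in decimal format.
Convert 0o705 (octal) → 7×64 + 5 = 453 (decimal)
Compute 453 + -3370 = -2917
-2917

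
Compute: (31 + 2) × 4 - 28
Parentheses first: 31 + 2 = 33
Multiply: 33 × 4 = 132
Subtract: 132 - 28 = 104
104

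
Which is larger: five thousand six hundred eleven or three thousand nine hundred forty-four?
Convert five thousand six hundred eleven (English words) → 5×1000 + 6×100 + 11 = 5611 (decimal)
Convert three thousand nine hundred forty-four (English words) → 3×1000 + 9×100 + 44 = 3944 (decimal)
Compare 5611 vs 3944: larger = 5611
5611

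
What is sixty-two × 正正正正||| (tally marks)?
Convert sixty-two (English words) → 62 (decimal)
Convert 正正正正||| (tally marks) → 5 + 5 + 5 + 5 + 3 = 23 (decimal)
Compute 62 × 23 = 1426
1426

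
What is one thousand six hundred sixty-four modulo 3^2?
Convert one thousand six hundred sixty-four (English words) → 1×1000 + 6×100 + 64 = 1664 (decimal)
Convert 3^2 (power) → 9 (decimal)
Compute 1664 mod 9 = 8
8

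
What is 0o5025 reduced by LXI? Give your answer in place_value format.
Convert 0o5025 (octal) → 5×512 + 2×8 + 5 = 2581 (decimal)
Convert LXI (Roman numeral) → 50 + 10 + 1 = 61 (decimal)
Compute 2581 - 61 = 2520
Convert 2520 (decimal) → 2520 = 2×1000 + 5×100 + 2×10 → 2 thousands, 5 hundreds, 2 tens (place-value notation)
2 thousands, 5 hundreds, 2 tens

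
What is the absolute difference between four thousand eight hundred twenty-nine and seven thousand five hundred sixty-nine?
Convert four thousand eight hundred twenty-nine (English words) → 4×1000 + 8×100 + 29 = 4829 (decimal)
Convert seven thousand five hundred sixty-nine (English words) → 7×1000 + 5×100 + 69 = 7569 (decimal)
Compute |4829 - 7569| = 2740
2740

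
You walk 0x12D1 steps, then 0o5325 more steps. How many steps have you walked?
Convert 0x12D1 (hexadecimal) → 1×4096 + 2×256 + 13×16 + 1 = 4817 (decimal)
Convert 0o5325 (octal) → 5×512 + 3×64 + 2×8 + 5 = 2773 (decimal)
Compute 4817 + 2773 = 7590
7590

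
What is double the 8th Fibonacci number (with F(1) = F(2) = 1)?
The 8th Fibonacci number (with F(1) = F(2) = 1): 1, 1, 2, 3, 5, 8, 13, 21 → 21
Compute 21 × 2 = 42
42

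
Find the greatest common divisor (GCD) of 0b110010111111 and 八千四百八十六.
Convert 0b110010111111 (binary) → 2048 + 1024 + 128 + 32 + 16 + 8 + 4 + 2 + 1 = 3263 (decimal)
Convert 八千四百八十六 (Chinese numeral) → 8×1000 + 4×100 + 8×10 + 6 = 8486 (decimal)
Compute gcd(3263, 8486) = 1
1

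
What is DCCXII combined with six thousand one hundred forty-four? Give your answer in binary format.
Convert DCCXII (Roman numeral) → 500 + 100 + 100 + 10 + 1 + 1 = 712 (decimal)
Convert six thousand one hundred forty-four (English words) → 6×1000 + 1×100 + 44 = 6144 (decimal)
Compute 712 + 6144 = 6856
Convert 6856 (decimal) → 6856 = 4096 + 2048 + 512 + 128 + 64 + 8 → 0b1101011001000 (binary)
0b1101011001000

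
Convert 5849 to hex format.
Convert 5849 (decimal) → 5849 = 1×4096 + 6×256 + 13×16 + 9 → 0x16D9 (hexadecimal)
0x16D9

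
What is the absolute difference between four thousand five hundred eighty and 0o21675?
Convert four thousand five hundred eighty (English words) → 4×1000 + 5×100 + 80 = 4580 (decimal)
Convert 0o21675 (octal) → 2×4096 + 1×512 + 6×64 + 7×8 + 5 = 9149 (decimal)
Compute |4580 - 9149| = 4569
4569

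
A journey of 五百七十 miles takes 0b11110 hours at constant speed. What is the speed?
Convert 五百七十 (Chinese numeral) → 5×100 + 7×10 = 570 (decimal)
Convert 0b11110 (binary) → 16 + 8 + 4 + 2 = 30 (decimal)
Compute 570 ÷ 30 = 19
19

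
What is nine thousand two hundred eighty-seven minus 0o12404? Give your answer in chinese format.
Convert nine thousand two hundred eighty-seven (English words) → 9×1000 + 2×100 + 87 = 9287 (decimal)
Convert 0o12404 (octal) → 1×4096 + 2×512 + 4×64 + 4 = 5380 (decimal)
Compute 9287 - 5380 = 3907
Convert 3907 (decimal) → 3907 = 3×1000 + 9×100 + 7 → 三千九百零七 (Chinese numeral)
三千九百零七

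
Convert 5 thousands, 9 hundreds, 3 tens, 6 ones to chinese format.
Convert 5 thousands, 9 hundreds, 3 tens, 6 ones (place-value notation) → 5×1000 + 9×100 + 3×10 + 6 = 5936 (decimal)
Convert 5936 (decimal) → 5936 = 5×1000 + 9×100 + 3×10 + 6 → 五千九百三十六 (Chinese numeral)
五千九百三十六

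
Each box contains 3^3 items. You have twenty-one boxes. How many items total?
Convert 3^3 (power) → 27 (decimal)
Convert twenty-one (English words) → 21 (decimal)
Compute 27 × 21 = 567
567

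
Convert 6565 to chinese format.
Convert 6565 (decimal) → 6565 = 6×1000 + 5×100 + 6×10 + 5 → 六千五百六十五 (Chinese numeral)
六千五百六十五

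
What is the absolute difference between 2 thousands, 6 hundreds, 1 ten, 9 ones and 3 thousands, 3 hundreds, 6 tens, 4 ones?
Convert 2 thousands, 6 hundreds, 1 ten, 9 ones (place-value notation) → 2×1000 + 6×100 + 1×10 + 9 = 2619 (decimal)
Convert 3 thousands, 3 hundreds, 6 tens, 4 ones (place-value notation) → 3×1000 + 3×100 + 6×10 + 4 = 3364 (decimal)
Compute |2619 - 3364| = 745
745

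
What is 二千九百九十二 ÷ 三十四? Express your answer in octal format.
Convert 二千九百九十二 (Chinese numeral) → 2×1000 + 9×100 + 9×10 + 2 = 2992 (decimal)
Convert 三十四 (Chinese numeral) → 3×10 + 4 = 34 (decimal)
Compute 2992 ÷ 34 = 88
Convert 88 (decimal) → 88 = 1×64 + 3×8 → 0o130 (octal)
0o130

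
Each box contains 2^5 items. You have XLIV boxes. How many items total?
Convert 2^5 (power) → 32 (decimal)
Convert XLIV (Roman numeral) → 40 + 4 = 44 (decimal)
Compute 32 × 44 = 1408
1408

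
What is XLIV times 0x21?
Convert XLIV (Roman numeral) → 40 + 4 = 44 (decimal)
Convert 0x21 (hexadecimal) → 2×16 + 1 = 33 (decimal)
Compute 44 × 33 = 1452
1452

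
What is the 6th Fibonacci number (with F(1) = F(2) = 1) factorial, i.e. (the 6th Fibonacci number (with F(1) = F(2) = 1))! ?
Convert the 6th Fibonacci number (with F(1) = F(2) = 1) (Fibonacci index) → 1, 1, 2, 3, 5, 8 → 8 (decimal)
Compute 8! = 40320
40320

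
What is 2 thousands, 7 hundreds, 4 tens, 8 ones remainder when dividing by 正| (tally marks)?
Convert 2 thousands, 7 hundreds, 4 tens, 8 ones (place-value notation) → 2×1000 + 7×100 + 4×10 + 8 = 2748 (decimal)
Convert 正| (tally marks) → 5 + 1 = 6 (decimal)
Compute 2748 mod 6 = 0
0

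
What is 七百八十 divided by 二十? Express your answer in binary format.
Convert 七百八十 (Chinese numeral) → 7×100 + 8×10 = 780 (decimal)
Convert 二十 (Chinese numeral) → 2×10 = 20 (decimal)
Compute 780 ÷ 20 = 39
Convert 39 (decimal) → 39 = 32 + 4 + 2 + 1 → 0b100111 (binary)
0b100111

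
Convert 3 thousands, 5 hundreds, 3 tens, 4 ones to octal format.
Convert 3 thousands, 5 hundreds, 3 tens, 4 ones (place-value notation) → 3×1000 + 5×100 + 3×10 + 4 = 3534 (decimal)
Convert 3534 (decimal) → 3534 = 6×512 + 7×64 + 1×8 + 6 → 0o6716 (octal)
0o6716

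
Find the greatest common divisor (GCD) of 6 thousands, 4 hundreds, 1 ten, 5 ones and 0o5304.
Convert 6 thousands, 4 hundreds, 1 ten, 5 ones (place-value notation) → 6×1000 + 4×100 + 1×10 + 5 = 6415 (decimal)
Convert 0o5304 (octal) → 5×512 + 3×64 + 4 = 2756 (decimal)
Compute gcd(6415, 2756) = 1
1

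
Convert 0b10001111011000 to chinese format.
Convert 0b10001111011000 (binary) → 8192 + 512 + 256 + 128 + 64 + 16 + 8 = 9176 (decimal)
Convert 9176 (decimal) → 9176 = 9×1000 + 1×100 + 7×10 + 6 → 九千一百七十六 (Chinese numeral)
九千一百七十六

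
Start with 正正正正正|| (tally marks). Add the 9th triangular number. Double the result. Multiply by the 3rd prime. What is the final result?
Convert 正正正正正|| (tally marks) → 5 + 5 + 5 + 5 + 5 + 2 = 27 (decimal)
Start: 27
Convert the 9th triangular number (triangular index) → 9×10/2 = 45 (decimal)
27 + 45 = 72
72 × 2 = 144
Convert the 3rd prime (prime index) → 5 (decimal)
144 × 5 = 720
720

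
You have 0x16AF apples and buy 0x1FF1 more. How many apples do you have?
Convert 0x16AF (hexadecimal) → 1×4096 + 6×256 + 10×16 + 15 = 5807 (decimal)
Convert 0x1FF1 (hexadecimal) → 1×4096 + 15×256 + 15×16 + 1 = 8177 (decimal)
Compute 5807 + 8177 = 13984
13984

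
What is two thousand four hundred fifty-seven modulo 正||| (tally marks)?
Convert two thousand four hundred fifty-seven (English words) → 2×1000 + 4×100 + 57 = 2457 (decimal)
Convert 正||| (tally marks) → 5 + 3 = 8 (decimal)
Compute 2457 mod 8 = 1
1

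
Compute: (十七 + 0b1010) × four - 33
Convert 十七 (Chinese numeral) → 1×10 + 7 = 17 (decimal)
Convert 0b1010 (binary) → 8 + 2 = 10 (decimal)
Convert four (English words) → 4 (decimal)
Expression in decimal: (17 + 10) × 4 - 33
Parentheses first: 17 + 10 = 27
Multiply: 27 × 4 = 108
Subtract: 108 - 33 = 75
75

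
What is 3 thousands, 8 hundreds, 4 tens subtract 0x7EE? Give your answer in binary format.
Convert 3 thousands, 8 hundreds, 4 tens (place-value notation) → 3×1000 + 8×100 + 4×10 = 3840 (decimal)
Convert 0x7EE (hexadecimal) → 7×256 + 14×16 + 14 = 2030 (decimal)
Compute 3840 - 2030 = 1810
Convert 1810 (decimal) → 1810 = 1024 + 512 + 256 + 16 + 2 → 0b11100010010 (binary)
0b11100010010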